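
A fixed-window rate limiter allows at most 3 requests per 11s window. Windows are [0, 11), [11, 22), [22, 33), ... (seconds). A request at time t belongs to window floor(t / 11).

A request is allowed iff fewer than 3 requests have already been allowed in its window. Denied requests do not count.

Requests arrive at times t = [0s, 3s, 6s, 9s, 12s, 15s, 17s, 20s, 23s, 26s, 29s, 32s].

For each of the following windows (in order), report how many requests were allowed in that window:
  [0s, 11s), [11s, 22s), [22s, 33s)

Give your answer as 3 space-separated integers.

Processing requests:
  req#1 t=0s (window 0): ALLOW
  req#2 t=3s (window 0): ALLOW
  req#3 t=6s (window 0): ALLOW
  req#4 t=9s (window 0): DENY
  req#5 t=12s (window 1): ALLOW
  req#6 t=15s (window 1): ALLOW
  req#7 t=17s (window 1): ALLOW
  req#8 t=20s (window 1): DENY
  req#9 t=23s (window 2): ALLOW
  req#10 t=26s (window 2): ALLOW
  req#11 t=29s (window 2): ALLOW
  req#12 t=32s (window 2): DENY

Allowed counts by window: 3 3 3

Answer: 3 3 3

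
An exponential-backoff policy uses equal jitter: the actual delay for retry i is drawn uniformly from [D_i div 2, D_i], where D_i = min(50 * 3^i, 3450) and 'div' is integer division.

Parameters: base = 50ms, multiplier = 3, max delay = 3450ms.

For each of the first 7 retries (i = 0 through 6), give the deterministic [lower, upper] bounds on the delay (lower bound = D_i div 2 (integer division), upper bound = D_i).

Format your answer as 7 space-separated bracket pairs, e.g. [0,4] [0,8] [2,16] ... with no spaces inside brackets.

Computing bounds per retry:
  i=0: D_i=min(50*3^0,3450)=50, bounds=[25,50]
  i=1: D_i=min(50*3^1,3450)=150, bounds=[75,150]
  i=2: D_i=min(50*3^2,3450)=450, bounds=[225,450]
  i=3: D_i=min(50*3^3,3450)=1350, bounds=[675,1350]
  i=4: D_i=min(50*3^4,3450)=3450, bounds=[1725,3450]
  i=5: D_i=min(50*3^5,3450)=3450, bounds=[1725,3450]
  i=6: D_i=min(50*3^6,3450)=3450, bounds=[1725,3450]

Answer: [25,50] [75,150] [225,450] [675,1350] [1725,3450] [1725,3450] [1725,3450]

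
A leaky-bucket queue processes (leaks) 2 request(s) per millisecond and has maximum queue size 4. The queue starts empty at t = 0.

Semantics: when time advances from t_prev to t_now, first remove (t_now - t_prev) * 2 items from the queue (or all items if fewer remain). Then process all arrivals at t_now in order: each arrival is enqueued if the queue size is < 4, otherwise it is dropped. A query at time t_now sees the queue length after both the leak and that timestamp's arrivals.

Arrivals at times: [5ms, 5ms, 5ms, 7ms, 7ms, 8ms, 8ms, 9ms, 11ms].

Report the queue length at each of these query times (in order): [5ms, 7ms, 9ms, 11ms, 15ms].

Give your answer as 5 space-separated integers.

Queue lengths at query times:
  query t=5ms: backlog = 3
  query t=7ms: backlog = 2
  query t=9ms: backlog = 1
  query t=11ms: backlog = 1
  query t=15ms: backlog = 0

Answer: 3 2 1 1 0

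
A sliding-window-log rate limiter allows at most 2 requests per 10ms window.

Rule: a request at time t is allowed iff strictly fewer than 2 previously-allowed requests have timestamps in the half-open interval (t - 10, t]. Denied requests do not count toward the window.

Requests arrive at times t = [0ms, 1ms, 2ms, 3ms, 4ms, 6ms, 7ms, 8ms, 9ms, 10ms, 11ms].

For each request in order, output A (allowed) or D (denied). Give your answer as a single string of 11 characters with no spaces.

Answer: AADDDDDDDAA

Derivation:
Tracking allowed requests in the window:
  req#1 t=0ms: ALLOW
  req#2 t=1ms: ALLOW
  req#3 t=2ms: DENY
  req#4 t=3ms: DENY
  req#5 t=4ms: DENY
  req#6 t=6ms: DENY
  req#7 t=7ms: DENY
  req#8 t=8ms: DENY
  req#9 t=9ms: DENY
  req#10 t=10ms: ALLOW
  req#11 t=11ms: ALLOW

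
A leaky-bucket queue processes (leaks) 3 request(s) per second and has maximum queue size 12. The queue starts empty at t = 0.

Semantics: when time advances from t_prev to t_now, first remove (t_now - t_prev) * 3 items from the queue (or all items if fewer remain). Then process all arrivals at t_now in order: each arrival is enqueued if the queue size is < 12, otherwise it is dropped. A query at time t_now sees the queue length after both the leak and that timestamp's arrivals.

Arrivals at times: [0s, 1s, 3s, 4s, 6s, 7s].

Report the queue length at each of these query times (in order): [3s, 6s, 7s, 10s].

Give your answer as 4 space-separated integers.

Answer: 1 1 1 0

Derivation:
Queue lengths at query times:
  query t=3s: backlog = 1
  query t=6s: backlog = 1
  query t=7s: backlog = 1
  query t=10s: backlog = 0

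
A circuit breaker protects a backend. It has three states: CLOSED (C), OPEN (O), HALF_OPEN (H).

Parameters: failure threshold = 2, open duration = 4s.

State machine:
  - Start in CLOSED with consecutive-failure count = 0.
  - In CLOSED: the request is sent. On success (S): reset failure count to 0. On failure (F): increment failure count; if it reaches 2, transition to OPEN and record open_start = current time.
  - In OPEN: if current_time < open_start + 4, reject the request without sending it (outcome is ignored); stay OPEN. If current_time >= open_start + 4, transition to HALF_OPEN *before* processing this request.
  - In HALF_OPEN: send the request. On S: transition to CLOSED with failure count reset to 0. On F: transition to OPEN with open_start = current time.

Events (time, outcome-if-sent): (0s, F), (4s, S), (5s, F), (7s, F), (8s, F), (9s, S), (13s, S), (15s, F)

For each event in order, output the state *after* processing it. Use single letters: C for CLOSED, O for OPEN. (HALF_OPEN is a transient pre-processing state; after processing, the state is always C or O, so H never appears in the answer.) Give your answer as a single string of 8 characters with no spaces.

State after each event:
  event#1 t=0s outcome=F: state=CLOSED
  event#2 t=4s outcome=S: state=CLOSED
  event#3 t=5s outcome=F: state=CLOSED
  event#4 t=7s outcome=F: state=OPEN
  event#5 t=8s outcome=F: state=OPEN
  event#6 t=9s outcome=S: state=OPEN
  event#7 t=13s outcome=S: state=CLOSED
  event#8 t=15s outcome=F: state=CLOSED

Answer: CCCOOOCC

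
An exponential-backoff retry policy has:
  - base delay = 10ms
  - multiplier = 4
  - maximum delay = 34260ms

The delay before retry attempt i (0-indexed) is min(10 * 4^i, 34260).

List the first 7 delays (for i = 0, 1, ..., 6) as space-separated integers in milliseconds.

Answer: 10 40 160 640 2560 10240 34260

Derivation:
Computing each delay:
  i=0: min(10*4^0, 34260) = 10
  i=1: min(10*4^1, 34260) = 40
  i=2: min(10*4^2, 34260) = 160
  i=3: min(10*4^3, 34260) = 640
  i=4: min(10*4^4, 34260) = 2560
  i=5: min(10*4^5, 34260) = 10240
  i=6: min(10*4^6, 34260) = 34260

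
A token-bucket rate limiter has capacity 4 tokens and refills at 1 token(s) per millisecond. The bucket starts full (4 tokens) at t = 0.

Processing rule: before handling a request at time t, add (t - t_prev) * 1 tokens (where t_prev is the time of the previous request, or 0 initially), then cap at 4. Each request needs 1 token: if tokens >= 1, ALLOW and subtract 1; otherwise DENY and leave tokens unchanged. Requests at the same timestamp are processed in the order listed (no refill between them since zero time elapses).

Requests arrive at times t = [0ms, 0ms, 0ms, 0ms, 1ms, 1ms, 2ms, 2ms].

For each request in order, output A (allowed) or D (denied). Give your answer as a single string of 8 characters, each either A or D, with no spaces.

Answer: AAAAADAD

Derivation:
Simulating step by step:
  req#1 t=0ms: ALLOW
  req#2 t=0ms: ALLOW
  req#3 t=0ms: ALLOW
  req#4 t=0ms: ALLOW
  req#5 t=1ms: ALLOW
  req#6 t=1ms: DENY
  req#7 t=2ms: ALLOW
  req#8 t=2ms: DENY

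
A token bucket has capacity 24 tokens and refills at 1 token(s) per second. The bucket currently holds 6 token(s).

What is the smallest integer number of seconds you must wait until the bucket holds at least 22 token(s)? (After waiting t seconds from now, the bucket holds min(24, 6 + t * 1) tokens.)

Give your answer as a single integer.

Answer: 16

Derivation:
Need 6 + t * 1 >= 22, so t >= 16/1.
Smallest integer t = ceil(16/1) = 16.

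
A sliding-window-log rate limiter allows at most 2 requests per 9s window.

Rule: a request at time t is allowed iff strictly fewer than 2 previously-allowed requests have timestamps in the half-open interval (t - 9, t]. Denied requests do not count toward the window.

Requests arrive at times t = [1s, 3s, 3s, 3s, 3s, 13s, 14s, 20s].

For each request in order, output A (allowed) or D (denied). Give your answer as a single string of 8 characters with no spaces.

Tracking allowed requests in the window:
  req#1 t=1s: ALLOW
  req#2 t=3s: ALLOW
  req#3 t=3s: DENY
  req#4 t=3s: DENY
  req#5 t=3s: DENY
  req#6 t=13s: ALLOW
  req#7 t=14s: ALLOW
  req#8 t=20s: DENY

Answer: AADDDAAD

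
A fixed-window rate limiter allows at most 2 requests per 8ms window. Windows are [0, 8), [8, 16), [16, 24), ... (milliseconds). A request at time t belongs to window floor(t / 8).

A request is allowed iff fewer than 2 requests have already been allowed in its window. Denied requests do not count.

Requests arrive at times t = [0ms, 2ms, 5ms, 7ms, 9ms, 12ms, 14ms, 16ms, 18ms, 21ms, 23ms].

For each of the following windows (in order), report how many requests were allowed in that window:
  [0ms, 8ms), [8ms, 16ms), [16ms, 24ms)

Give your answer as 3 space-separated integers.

Processing requests:
  req#1 t=0ms (window 0): ALLOW
  req#2 t=2ms (window 0): ALLOW
  req#3 t=5ms (window 0): DENY
  req#4 t=7ms (window 0): DENY
  req#5 t=9ms (window 1): ALLOW
  req#6 t=12ms (window 1): ALLOW
  req#7 t=14ms (window 1): DENY
  req#8 t=16ms (window 2): ALLOW
  req#9 t=18ms (window 2): ALLOW
  req#10 t=21ms (window 2): DENY
  req#11 t=23ms (window 2): DENY

Allowed counts by window: 2 2 2

Answer: 2 2 2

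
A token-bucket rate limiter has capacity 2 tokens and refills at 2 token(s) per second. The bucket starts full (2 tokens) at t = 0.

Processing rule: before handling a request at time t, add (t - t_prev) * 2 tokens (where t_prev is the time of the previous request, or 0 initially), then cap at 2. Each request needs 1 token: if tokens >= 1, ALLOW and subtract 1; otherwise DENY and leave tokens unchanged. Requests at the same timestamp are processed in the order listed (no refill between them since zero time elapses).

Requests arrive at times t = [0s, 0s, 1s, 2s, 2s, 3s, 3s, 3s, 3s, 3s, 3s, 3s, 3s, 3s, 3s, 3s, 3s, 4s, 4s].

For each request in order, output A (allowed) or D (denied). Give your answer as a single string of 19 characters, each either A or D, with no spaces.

Answer: AAAAAAADDDDDDDDDDAA

Derivation:
Simulating step by step:
  req#1 t=0s: ALLOW
  req#2 t=0s: ALLOW
  req#3 t=1s: ALLOW
  req#4 t=2s: ALLOW
  req#5 t=2s: ALLOW
  req#6 t=3s: ALLOW
  req#7 t=3s: ALLOW
  req#8 t=3s: DENY
  req#9 t=3s: DENY
  req#10 t=3s: DENY
  req#11 t=3s: DENY
  req#12 t=3s: DENY
  req#13 t=3s: DENY
  req#14 t=3s: DENY
  req#15 t=3s: DENY
  req#16 t=3s: DENY
  req#17 t=3s: DENY
  req#18 t=4s: ALLOW
  req#19 t=4s: ALLOW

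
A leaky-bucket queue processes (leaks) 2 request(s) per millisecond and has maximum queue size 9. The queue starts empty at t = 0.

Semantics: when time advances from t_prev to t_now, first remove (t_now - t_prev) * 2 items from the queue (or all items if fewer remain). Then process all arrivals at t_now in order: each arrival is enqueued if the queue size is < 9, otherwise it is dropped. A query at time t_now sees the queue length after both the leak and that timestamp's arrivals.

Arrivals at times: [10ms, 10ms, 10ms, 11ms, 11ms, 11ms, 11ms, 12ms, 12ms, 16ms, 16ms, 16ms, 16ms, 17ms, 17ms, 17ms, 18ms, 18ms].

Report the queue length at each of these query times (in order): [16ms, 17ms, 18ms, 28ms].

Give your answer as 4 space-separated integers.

Answer: 4 5 5 0

Derivation:
Queue lengths at query times:
  query t=16ms: backlog = 4
  query t=17ms: backlog = 5
  query t=18ms: backlog = 5
  query t=28ms: backlog = 0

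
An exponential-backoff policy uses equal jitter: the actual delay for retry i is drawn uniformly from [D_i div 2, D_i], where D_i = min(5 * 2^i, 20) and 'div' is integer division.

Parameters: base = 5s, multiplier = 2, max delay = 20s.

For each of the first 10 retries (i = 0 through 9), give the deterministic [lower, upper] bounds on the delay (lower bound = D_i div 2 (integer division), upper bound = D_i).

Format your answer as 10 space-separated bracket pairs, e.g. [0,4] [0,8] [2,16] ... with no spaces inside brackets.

Computing bounds per retry:
  i=0: D_i=min(5*2^0,20)=5, bounds=[2,5]
  i=1: D_i=min(5*2^1,20)=10, bounds=[5,10]
  i=2: D_i=min(5*2^2,20)=20, bounds=[10,20]
  i=3: D_i=min(5*2^3,20)=20, bounds=[10,20]
  i=4: D_i=min(5*2^4,20)=20, bounds=[10,20]
  i=5: D_i=min(5*2^5,20)=20, bounds=[10,20]
  i=6: D_i=min(5*2^6,20)=20, bounds=[10,20]
  i=7: D_i=min(5*2^7,20)=20, bounds=[10,20]
  i=8: D_i=min(5*2^8,20)=20, bounds=[10,20]
  i=9: D_i=min(5*2^9,20)=20, bounds=[10,20]

Answer: [2,5] [5,10] [10,20] [10,20] [10,20] [10,20] [10,20] [10,20] [10,20] [10,20]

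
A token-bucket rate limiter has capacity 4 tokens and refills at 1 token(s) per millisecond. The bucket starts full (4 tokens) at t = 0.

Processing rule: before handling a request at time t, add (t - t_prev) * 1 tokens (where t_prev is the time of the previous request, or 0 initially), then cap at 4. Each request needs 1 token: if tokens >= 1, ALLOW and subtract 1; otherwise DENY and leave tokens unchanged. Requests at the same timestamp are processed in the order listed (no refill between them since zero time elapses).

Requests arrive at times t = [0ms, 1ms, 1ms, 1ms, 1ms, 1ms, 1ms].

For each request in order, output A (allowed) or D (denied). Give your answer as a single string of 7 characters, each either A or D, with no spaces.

Simulating step by step:
  req#1 t=0ms: ALLOW
  req#2 t=1ms: ALLOW
  req#3 t=1ms: ALLOW
  req#4 t=1ms: ALLOW
  req#5 t=1ms: ALLOW
  req#6 t=1ms: DENY
  req#7 t=1ms: DENY

Answer: AAAAADD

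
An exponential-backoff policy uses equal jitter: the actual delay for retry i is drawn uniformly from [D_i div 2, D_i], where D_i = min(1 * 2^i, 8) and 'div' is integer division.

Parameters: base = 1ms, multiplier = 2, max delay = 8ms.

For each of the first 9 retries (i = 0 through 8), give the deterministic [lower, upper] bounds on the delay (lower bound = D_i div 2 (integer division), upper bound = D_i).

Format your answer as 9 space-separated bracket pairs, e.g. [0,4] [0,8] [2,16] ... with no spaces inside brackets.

Computing bounds per retry:
  i=0: D_i=min(1*2^0,8)=1, bounds=[0,1]
  i=1: D_i=min(1*2^1,8)=2, bounds=[1,2]
  i=2: D_i=min(1*2^2,8)=4, bounds=[2,4]
  i=3: D_i=min(1*2^3,8)=8, bounds=[4,8]
  i=4: D_i=min(1*2^4,8)=8, bounds=[4,8]
  i=5: D_i=min(1*2^5,8)=8, bounds=[4,8]
  i=6: D_i=min(1*2^6,8)=8, bounds=[4,8]
  i=7: D_i=min(1*2^7,8)=8, bounds=[4,8]
  i=8: D_i=min(1*2^8,8)=8, bounds=[4,8]

Answer: [0,1] [1,2] [2,4] [4,8] [4,8] [4,8] [4,8] [4,8] [4,8]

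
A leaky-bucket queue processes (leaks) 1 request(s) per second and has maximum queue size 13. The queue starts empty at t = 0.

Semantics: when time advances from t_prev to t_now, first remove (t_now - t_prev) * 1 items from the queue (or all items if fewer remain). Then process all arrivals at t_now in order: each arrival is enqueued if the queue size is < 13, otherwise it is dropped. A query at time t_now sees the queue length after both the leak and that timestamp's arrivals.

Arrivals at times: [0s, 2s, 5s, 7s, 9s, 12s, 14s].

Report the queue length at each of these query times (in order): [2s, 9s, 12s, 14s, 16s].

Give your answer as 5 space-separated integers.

Answer: 1 1 1 1 0

Derivation:
Queue lengths at query times:
  query t=2s: backlog = 1
  query t=9s: backlog = 1
  query t=12s: backlog = 1
  query t=14s: backlog = 1
  query t=16s: backlog = 0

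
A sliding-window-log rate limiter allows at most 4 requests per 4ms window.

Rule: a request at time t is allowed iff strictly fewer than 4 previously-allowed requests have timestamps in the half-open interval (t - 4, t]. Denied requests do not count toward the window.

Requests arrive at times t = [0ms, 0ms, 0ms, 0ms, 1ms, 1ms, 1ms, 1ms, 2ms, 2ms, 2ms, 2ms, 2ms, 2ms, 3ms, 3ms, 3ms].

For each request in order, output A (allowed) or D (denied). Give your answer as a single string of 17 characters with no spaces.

Tracking allowed requests in the window:
  req#1 t=0ms: ALLOW
  req#2 t=0ms: ALLOW
  req#3 t=0ms: ALLOW
  req#4 t=0ms: ALLOW
  req#5 t=1ms: DENY
  req#6 t=1ms: DENY
  req#7 t=1ms: DENY
  req#8 t=1ms: DENY
  req#9 t=2ms: DENY
  req#10 t=2ms: DENY
  req#11 t=2ms: DENY
  req#12 t=2ms: DENY
  req#13 t=2ms: DENY
  req#14 t=2ms: DENY
  req#15 t=3ms: DENY
  req#16 t=3ms: DENY
  req#17 t=3ms: DENY

Answer: AAAADDDDDDDDDDDDD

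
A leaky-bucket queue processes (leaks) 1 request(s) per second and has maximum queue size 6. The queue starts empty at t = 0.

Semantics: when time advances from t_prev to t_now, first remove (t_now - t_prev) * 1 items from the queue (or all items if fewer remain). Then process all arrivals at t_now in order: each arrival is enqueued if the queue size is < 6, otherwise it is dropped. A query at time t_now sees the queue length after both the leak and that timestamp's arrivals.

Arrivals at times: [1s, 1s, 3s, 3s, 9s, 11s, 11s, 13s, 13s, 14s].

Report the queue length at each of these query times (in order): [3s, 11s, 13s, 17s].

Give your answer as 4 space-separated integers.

Answer: 2 2 2 0

Derivation:
Queue lengths at query times:
  query t=3s: backlog = 2
  query t=11s: backlog = 2
  query t=13s: backlog = 2
  query t=17s: backlog = 0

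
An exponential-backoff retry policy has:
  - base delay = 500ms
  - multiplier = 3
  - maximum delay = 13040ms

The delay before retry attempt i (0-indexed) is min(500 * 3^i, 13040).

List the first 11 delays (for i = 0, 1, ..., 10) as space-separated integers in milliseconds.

Answer: 500 1500 4500 13040 13040 13040 13040 13040 13040 13040 13040

Derivation:
Computing each delay:
  i=0: min(500*3^0, 13040) = 500
  i=1: min(500*3^1, 13040) = 1500
  i=2: min(500*3^2, 13040) = 4500
  i=3: min(500*3^3, 13040) = 13040
  i=4: min(500*3^4, 13040) = 13040
  i=5: min(500*3^5, 13040) = 13040
  i=6: min(500*3^6, 13040) = 13040
  i=7: min(500*3^7, 13040) = 13040
  i=8: min(500*3^8, 13040) = 13040
  i=9: min(500*3^9, 13040) = 13040
  i=10: min(500*3^10, 13040) = 13040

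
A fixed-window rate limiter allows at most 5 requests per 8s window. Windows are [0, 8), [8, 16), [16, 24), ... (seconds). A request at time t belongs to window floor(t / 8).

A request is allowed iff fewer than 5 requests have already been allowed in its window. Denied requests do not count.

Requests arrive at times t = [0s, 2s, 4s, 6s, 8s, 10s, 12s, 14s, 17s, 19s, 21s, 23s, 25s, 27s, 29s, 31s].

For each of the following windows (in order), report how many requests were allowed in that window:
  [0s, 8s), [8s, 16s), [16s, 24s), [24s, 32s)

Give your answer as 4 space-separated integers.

Processing requests:
  req#1 t=0s (window 0): ALLOW
  req#2 t=2s (window 0): ALLOW
  req#3 t=4s (window 0): ALLOW
  req#4 t=6s (window 0): ALLOW
  req#5 t=8s (window 1): ALLOW
  req#6 t=10s (window 1): ALLOW
  req#7 t=12s (window 1): ALLOW
  req#8 t=14s (window 1): ALLOW
  req#9 t=17s (window 2): ALLOW
  req#10 t=19s (window 2): ALLOW
  req#11 t=21s (window 2): ALLOW
  req#12 t=23s (window 2): ALLOW
  req#13 t=25s (window 3): ALLOW
  req#14 t=27s (window 3): ALLOW
  req#15 t=29s (window 3): ALLOW
  req#16 t=31s (window 3): ALLOW

Allowed counts by window: 4 4 4 4

Answer: 4 4 4 4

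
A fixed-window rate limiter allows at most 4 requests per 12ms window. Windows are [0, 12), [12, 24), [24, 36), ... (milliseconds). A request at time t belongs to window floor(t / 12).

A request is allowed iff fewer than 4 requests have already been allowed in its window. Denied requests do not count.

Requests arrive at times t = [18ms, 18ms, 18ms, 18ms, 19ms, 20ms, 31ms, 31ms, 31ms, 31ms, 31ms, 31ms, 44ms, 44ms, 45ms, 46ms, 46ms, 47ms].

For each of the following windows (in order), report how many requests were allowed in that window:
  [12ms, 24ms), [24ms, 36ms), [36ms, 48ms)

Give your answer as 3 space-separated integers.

Processing requests:
  req#1 t=18ms (window 1): ALLOW
  req#2 t=18ms (window 1): ALLOW
  req#3 t=18ms (window 1): ALLOW
  req#4 t=18ms (window 1): ALLOW
  req#5 t=19ms (window 1): DENY
  req#6 t=20ms (window 1): DENY
  req#7 t=31ms (window 2): ALLOW
  req#8 t=31ms (window 2): ALLOW
  req#9 t=31ms (window 2): ALLOW
  req#10 t=31ms (window 2): ALLOW
  req#11 t=31ms (window 2): DENY
  req#12 t=31ms (window 2): DENY
  req#13 t=44ms (window 3): ALLOW
  req#14 t=44ms (window 3): ALLOW
  req#15 t=45ms (window 3): ALLOW
  req#16 t=46ms (window 3): ALLOW
  req#17 t=46ms (window 3): DENY
  req#18 t=47ms (window 3): DENY

Allowed counts by window: 4 4 4

Answer: 4 4 4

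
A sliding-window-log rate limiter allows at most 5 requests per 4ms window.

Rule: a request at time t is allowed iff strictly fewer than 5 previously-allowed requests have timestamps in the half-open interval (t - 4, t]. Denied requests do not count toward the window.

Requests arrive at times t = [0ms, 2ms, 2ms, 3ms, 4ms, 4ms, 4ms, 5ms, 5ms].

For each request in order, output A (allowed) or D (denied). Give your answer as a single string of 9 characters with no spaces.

Tracking allowed requests in the window:
  req#1 t=0ms: ALLOW
  req#2 t=2ms: ALLOW
  req#3 t=2ms: ALLOW
  req#4 t=3ms: ALLOW
  req#5 t=4ms: ALLOW
  req#6 t=4ms: ALLOW
  req#7 t=4ms: DENY
  req#8 t=5ms: DENY
  req#9 t=5ms: DENY

Answer: AAAAAADDD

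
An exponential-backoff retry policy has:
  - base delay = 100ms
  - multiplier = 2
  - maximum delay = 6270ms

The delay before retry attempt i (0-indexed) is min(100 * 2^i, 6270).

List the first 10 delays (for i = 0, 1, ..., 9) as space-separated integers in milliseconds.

Answer: 100 200 400 800 1600 3200 6270 6270 6270 6270

Derivation:
Computing each delay:
  i=0: min(100*2^0, 6270) = 100
  i=1: min(100*2^1, 6270) = 200
  i=2: min(100*2^2, 6270) = 400
  i=3: min(100*2^3, 6270) = 800
  i=4: min(100*2^4, 6270) = 1600
  i=5: min(100*2^5, 6270) = 3200
  i=6: min(100*2^6, 6270) = 6270
  i=7: min(100*2^7, 6270) = 6270
  i=8: min(100*2^8, 6270) = 6270
  i=9: min(100*2^9, 6270) = 6270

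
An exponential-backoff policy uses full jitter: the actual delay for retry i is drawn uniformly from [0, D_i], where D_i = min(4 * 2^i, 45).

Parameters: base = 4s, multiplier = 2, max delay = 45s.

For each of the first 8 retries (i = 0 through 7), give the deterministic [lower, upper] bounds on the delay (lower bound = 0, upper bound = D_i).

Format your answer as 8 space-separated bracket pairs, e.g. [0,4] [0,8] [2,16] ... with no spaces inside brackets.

Computing bounds per retry:
  i=0: D_i=min(4*2^0,45)=4, bounds=[0,4]
  i=1: D_i=min(4*2^1,45)=8, bounds=[0,8]
  i=2: D_i=min(4*2^2,45)=16, bounds=[0,16]
  i=3: D_i=min(4*2^3,45)=32, bounds=[0,32]
  i=4: D_i=min(4*2^4,45)=45, bounds=[0,45]
  i=5: D_i=min(4*2^5,45)=45, bounds=[0,45]
  i=6: D_i=min(4*2^6,45)=45, bounds=[0,45]
  i=7: D_i=min(4*2^7,45)=45, bounds=[0,45]

Answer: [0,4] [0,8] [0,16] [0,32] [0,45] [0,45] [0,45] [0,45]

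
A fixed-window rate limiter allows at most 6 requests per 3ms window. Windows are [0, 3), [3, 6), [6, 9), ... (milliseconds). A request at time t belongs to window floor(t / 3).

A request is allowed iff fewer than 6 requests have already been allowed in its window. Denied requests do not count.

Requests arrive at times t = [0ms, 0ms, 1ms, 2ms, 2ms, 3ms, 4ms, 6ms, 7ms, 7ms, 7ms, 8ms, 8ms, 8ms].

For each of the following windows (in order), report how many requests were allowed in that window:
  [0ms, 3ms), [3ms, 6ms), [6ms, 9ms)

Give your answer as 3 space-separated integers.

Processing requests:
  req#1 t=0ms (window 0): ALLOW
  req#2 t=0ms (window 0): ALLOW
  req#3 t=1ms (window 0): ALLOW
  req#4 t=2ms (window 0): ALLOW
  req#5 t=2ms (window 0): ALLOW
  req#6 t=3ms (window 1): ALLOW
  req#7 t=4ms (window 1): ALLOW
  req#8 t=6ms (window 2): ALLOW
  req#9 t=7ms (window 2): ALLOW
  req#10 t=7ms (window 2): ALLOW
  req#11 t=7ms (window 2): ALLOW
  req#12 t=8ms (window 2): ALLOW
  req#13 t=8ms (window 2): ALLOW
  req#14 t=8ms (window 2): DENY

Allowed counts by window: 5 2 6

Answer: 5 2 6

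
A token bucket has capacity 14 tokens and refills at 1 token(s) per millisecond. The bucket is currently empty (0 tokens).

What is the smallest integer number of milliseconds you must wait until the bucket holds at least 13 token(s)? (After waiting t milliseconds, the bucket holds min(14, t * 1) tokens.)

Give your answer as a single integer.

Need t * 1 >= 13, so t >= 13/1.
Smallest integer t = ceil(13/1) = 13.

Answer: 13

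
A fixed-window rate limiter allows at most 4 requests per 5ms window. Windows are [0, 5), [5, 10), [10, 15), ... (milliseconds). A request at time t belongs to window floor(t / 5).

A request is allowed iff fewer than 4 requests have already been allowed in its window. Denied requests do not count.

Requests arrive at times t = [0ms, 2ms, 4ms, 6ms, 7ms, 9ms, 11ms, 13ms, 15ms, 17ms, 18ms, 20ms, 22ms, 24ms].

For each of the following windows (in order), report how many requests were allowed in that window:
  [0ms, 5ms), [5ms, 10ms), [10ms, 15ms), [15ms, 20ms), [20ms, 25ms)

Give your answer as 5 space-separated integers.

Answer: 3 3 2 3 3

Derivation:
Processing requests:
  req#1 t=0ms (window 0): ALLOW
  req#2 t=2ms (window 0): ALLOW
  req#3 t=4ms (window 0): ALLOW
  req#4 t=6ms (window 1): ALLOW
  req#5 t=7ms (window 1): ALLOW
  req#6 t=9ms (window 1): ALLOW
  req#7 t=11ms (window 2): ALLOW
  req#8 t=13ms (window 2): ALLOW
  req#9 t=15ms (window 3): ALLOW
  req#10 t=17ms (window 3): ALLOW
  req#11 t=18ms (window 3): ALLOW
  req#12 t=20ms (window 4): ALLOW
  req#13 t=22ms (window 4): ALLOW
  req#14 t=24ms (window 4): ALLOW

Allowed counts by window: 3 3 2 3 3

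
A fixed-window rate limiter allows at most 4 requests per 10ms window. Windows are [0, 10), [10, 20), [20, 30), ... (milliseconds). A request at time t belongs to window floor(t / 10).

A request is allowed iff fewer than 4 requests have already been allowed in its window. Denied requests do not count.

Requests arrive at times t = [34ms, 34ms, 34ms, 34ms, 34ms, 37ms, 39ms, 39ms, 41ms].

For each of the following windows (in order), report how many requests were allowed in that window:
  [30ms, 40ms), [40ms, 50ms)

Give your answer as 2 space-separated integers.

Answer: 4 1

Derivation:
Processing requests:
  req#1 t=34ms (window 3): ALLOW
  req#2 t=34ms (window 3): ALLOW
  req#3 t=34ms (window 3): ALLOW
  req#4 t=34ms (window 3): ALLOW
  req#5 t=34ms (window 3): DENY
  req#6 t=37ms (window 3): DENY
  req#7 t=39ms (window 3): DENY
  req#8 t=39ms (window 3): DENY
  req#9 t=41ms (window 4): ALLOW

Allowed counts by window: 4 1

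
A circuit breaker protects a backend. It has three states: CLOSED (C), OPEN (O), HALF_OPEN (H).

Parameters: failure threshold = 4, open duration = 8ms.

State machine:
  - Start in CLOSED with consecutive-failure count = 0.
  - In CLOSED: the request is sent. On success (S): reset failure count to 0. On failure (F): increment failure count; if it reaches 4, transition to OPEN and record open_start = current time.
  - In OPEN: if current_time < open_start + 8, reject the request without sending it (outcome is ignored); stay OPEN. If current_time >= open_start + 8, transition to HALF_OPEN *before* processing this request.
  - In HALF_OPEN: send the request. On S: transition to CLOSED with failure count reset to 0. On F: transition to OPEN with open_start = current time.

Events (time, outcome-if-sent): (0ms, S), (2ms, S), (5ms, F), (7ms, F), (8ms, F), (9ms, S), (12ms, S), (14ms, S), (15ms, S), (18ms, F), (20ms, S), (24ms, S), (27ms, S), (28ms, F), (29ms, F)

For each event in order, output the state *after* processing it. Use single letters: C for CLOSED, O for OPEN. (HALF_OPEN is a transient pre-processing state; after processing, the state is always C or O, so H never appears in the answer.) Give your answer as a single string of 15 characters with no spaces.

State after each event:
  event#1 t=0ms outcome=S: state=CLOSED
  event#2 t=2ms outcome=S: state=CLOSED
  event#3 t=5ms outcome=F: state=CLOSED
  event#4 t=7ms outcome=F: state=CLOSED
  event#5 t=8ms outcome=F: state=CLOSED
  event#6 t=9ms outcome=S: state=CLOSED
  event#7 t=12ms outcome=S: state=CLOSED
  event#8 t=14ms outcome=S: state=CLOSED
  event#9 t=15ms outcome=S: state=CLOSED
  event#10 t=18ms outcome=F: state=CLOSED
  event#11 t=20ms outcome=S: state=CLOSED
  event#12 t=24ms outcome=S: state=CLOSED
  event#13 t=27ms outcome=S: state=CLOSED
  event#14 t=28ms outcome=F: state=CLOSED
  event#15 t=29ms outcome=F: state=CLOSED

Answer: CCCCCCCCCCCCCCC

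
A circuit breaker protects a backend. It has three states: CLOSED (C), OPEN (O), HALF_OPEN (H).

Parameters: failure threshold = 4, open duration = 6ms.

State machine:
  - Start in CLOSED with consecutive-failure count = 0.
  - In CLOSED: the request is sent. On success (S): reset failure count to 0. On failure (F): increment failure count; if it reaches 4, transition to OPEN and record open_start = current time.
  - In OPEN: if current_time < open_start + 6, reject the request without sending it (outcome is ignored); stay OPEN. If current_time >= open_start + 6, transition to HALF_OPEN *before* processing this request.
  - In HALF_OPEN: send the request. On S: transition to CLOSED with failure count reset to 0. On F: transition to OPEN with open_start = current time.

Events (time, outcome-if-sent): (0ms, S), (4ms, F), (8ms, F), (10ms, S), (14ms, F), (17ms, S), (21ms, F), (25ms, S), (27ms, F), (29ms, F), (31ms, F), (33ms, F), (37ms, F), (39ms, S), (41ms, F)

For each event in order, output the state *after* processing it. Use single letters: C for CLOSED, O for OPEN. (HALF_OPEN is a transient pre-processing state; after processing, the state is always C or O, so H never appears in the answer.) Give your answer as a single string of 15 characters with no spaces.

Answer: CCCCCCCCCCCOOCC

Derivation:
State after each event:
  event#1 t=0ms outcome=S: state=CLOSED
  event#2 t=4ms outcome=F: state=CLOSED
  event#3 t=8ms outcome=F: state=CLOSED
  event#4 t=10ms outcome=S: state=CLOSED
  event#5 t=14ms outcome=F: state=CLOSED
  event#6 t=17ms outcome=S: state=CLOSED
  event#7 t=21ms outcome=F: state=CLOSED
  event#8 t=25ms outcome=S: state=CLOSED
  event#9 t=27ms outcome=F: state=CLOSED
  event#10 t=29ms outcome=F: state=CLOSED
  event#11 t=31ms outcome=F: state=CLOSED
  event#12 t=33ms outcome=F: state=OPEN
  event#13 t=37ms outcome=F: state=OPEN
  event#14 t=39ms outcome=S: state=CLOSED
  event#15 t=41ms outcome=F: state=CLOSED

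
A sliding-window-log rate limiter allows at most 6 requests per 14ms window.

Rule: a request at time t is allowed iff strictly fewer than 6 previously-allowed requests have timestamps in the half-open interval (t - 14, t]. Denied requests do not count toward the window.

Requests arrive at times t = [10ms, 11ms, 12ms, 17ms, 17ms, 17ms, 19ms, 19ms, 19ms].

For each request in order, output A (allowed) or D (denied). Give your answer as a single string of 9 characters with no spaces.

Answer: AAAAAADDD

Derivation:
Tracking allowed requests in the window:
  req#1 t=10ms: ALLOW
  req#2 t=11ms: ALLOW
  req#3 t=12ms: ALLOW
  req#4 t=17ms: ALLOW
  req#5 t=17ms: ALLOW
  req#6 t=17ms: ALLOW
  req#7 t=19ms: DENY
  req#8 t=19ms: DENY
  req#9 t=19ms: DENY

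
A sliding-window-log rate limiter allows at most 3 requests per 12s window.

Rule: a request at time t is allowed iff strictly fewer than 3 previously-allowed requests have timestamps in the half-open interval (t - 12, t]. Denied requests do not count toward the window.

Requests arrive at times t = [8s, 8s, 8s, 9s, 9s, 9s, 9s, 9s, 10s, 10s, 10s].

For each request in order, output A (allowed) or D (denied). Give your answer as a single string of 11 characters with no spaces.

Tracking allowed requests in the window:
  req#1 t=8s: ALLOW
  req#2 t=8s: ALLOW
  req#3 t=8s: ALLOW
  req#4 t=9s: DENY
  req#5 t=9s: DENY
  req#6 t=9s: DENY
  req#7 t=9s: DENY
  req#8 t=9s: DENY
  req#9 t=10s: DENY
  req#10 t=10s: DENY
  req#11 t=10s: DENY

Answer: AAADDDDDDDD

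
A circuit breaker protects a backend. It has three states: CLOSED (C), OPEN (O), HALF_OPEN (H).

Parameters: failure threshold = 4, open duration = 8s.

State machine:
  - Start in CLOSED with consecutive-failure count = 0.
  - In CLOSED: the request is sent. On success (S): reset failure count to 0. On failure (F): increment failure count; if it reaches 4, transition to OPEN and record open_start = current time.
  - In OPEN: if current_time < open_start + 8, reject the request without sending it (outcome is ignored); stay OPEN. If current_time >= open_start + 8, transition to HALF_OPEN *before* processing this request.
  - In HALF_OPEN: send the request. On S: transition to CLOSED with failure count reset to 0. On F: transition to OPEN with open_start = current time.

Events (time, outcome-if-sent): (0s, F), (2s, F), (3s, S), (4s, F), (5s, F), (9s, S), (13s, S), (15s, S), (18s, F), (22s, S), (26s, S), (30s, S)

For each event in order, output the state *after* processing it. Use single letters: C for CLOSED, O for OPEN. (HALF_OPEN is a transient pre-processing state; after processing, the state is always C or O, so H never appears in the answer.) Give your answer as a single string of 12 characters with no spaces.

Answer: CCCCCCCCCCCC

Derivation:
State after each event:
  event#1 t=0s outcome=F: state=CLOSED
  event#2 t=2s outcome=F: state=CLOSED
  event#3 t=3s outcome=S: state=CLOSED
  event#4 t=4s outcome=F: state=CLOSED
  event#5 t=5s outcome=F: state=CLOSED
  event#6 t=9s outcome=S: state=CLOSED
  event#7 t=13s outcome=S: state=CLOSED
  event#8 t=15s outcome=S: state=CLOSED
  event#9 t=18s outcome=F: state=CLOSED
  event#10 t=22s outcome=S: state=CLOSED
  event#11 t=26s outcome=S: state=CLOSED
  event#12 t=30s outcome=S: state=CLOSED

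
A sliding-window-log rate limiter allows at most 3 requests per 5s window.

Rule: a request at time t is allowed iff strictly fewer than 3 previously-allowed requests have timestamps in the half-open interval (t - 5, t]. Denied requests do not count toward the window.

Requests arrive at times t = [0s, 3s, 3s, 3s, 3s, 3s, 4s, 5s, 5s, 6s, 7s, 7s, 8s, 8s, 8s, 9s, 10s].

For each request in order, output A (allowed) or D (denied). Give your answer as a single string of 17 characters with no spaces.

Answer: AAADDDDADDDDAADDA

Derivation:
Tracking allowed requests in the window:
  req#1 t=0s: ALLOW
  req#2 t=3s: ALLOW
  req#3 t=3s: ALLOW
  req#4 t=3s: DENY
  req#5 t=3s: DENY
  req#6 t=3s: DENY
  req#7 t=4s: DENY
  req#8 t=5s: ALLOW
  req#9 t=5s: DENY
  req#10 t=6s: DENY
  req#11 t=7s: DENY
  req#12 t=7s: DENY
  req#13 t=8s: ALLOW
  req#14 t=8s: ALLOW
  req#15 t=8s: DENY
  req#16 t=9s: DENY
  req#17 t=10s: ALLOW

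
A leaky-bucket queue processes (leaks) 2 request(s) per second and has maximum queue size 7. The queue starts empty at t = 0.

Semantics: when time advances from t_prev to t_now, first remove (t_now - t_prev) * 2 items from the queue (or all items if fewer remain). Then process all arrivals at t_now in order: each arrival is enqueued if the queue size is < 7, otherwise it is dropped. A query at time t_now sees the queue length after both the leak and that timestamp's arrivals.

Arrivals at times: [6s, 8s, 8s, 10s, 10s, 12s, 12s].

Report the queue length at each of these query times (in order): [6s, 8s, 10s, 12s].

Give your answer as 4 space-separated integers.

Answer: 1 2 2 2

Derivation:
Queue lengths at query times:
  query t=6s: backlog = 1
  query t=8s: backlog = 2
  query t=10s: backlog = 2
  query t=12s: backlog = 2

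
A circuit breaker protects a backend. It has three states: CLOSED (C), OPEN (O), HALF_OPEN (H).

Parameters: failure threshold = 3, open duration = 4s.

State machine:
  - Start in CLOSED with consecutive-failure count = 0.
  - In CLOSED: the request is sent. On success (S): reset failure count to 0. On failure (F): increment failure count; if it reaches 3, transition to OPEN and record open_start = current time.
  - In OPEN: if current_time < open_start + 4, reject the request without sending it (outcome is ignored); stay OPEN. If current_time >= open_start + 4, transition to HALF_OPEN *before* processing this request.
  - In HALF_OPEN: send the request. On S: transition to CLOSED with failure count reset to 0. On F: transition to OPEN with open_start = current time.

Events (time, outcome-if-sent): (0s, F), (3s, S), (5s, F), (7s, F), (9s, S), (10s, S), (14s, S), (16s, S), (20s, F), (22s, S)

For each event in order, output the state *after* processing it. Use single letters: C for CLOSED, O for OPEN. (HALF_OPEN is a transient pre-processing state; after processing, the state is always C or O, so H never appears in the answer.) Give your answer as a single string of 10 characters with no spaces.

Answer: CCCCCCCCCC

Derivation:
State after each event:
  event#1 t=0s outcome=F: state=CLOSED
  event#2 t=3s outcome=S: state=CLOSED
  event#3 t=5s outcome=F: state=CLOSED
  event#4 t=7s outcome=F: state=CLOSED
  event#5 t=9s outcome=S: state=CLOSED
  event#6 t=10s outcome=S: state=CLOSED
  event#7 t=14s outcome=S: state=CLOSED
  event#8 t=16s outcome=S: state=CLOSED
  event#9 t=20s outcome=F: state=CLOSED
  event#10 t=22s outcome=S: state=CLOSED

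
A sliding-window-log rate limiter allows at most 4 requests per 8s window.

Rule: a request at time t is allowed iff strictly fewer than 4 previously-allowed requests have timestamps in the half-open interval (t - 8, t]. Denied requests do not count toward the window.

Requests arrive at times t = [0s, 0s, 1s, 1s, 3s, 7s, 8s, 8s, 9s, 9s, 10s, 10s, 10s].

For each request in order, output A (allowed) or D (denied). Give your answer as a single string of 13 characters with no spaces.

Tracking allowed requests in the window:
  req#1 t=0s: ALLOW
  req#2 t=0s: ALLOW
  req#3 t=1s: ALLOW
  req#4 t=1s: ALLOW
  req#5 t=3s: DENY
  req#6 t=7s: DENY
  req#7 t=8s: ALLOW
  req#8 t=8s: ALLOW
  req#9 t=9s: ALLOW
  req#10 t=9s: ALLOW
  req#11 t=10s: DENY
  req#12 t=10s: DENY
  req#13 t=10s: DENY

Answer: AAAADDAAAADDD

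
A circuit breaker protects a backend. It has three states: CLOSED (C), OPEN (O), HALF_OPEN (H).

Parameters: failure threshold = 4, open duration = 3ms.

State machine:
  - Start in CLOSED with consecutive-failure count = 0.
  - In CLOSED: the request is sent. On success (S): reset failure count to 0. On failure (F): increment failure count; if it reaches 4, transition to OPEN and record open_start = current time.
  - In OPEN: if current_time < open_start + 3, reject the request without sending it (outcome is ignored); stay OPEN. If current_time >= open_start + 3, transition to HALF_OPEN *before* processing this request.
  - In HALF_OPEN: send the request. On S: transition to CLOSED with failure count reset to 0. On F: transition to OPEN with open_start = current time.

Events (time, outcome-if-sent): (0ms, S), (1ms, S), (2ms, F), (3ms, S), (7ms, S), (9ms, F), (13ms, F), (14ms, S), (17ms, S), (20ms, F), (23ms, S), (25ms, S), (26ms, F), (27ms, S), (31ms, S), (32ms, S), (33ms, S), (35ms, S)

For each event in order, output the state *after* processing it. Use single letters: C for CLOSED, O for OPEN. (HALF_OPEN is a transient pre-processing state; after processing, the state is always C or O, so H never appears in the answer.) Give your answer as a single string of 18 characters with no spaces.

State after each event:
  event#1 t=0ms outcome=S: state=CLOSED
  event#2 t=1ms outcome=S: state=CLOSED
  event#3 t=2ms outcome=F: state=CLOSED
  event#4 t=3ms outcome=S: state=CLOSED
  event#5 t=7ms outcome=S: state=CLOSED
  event#6 t=9ms outcome=F: state=CLOSED
  event#7 t=13ms outcome=F: state=CLOSED
  event#8 t=14ms outcome=S: state=CLOSED
  event#9 t=17ms outcome=S: state=CLOSED
  event#10 t=20ms outcome=F: state=CLOSED
  event#11 t=23ms outcome=S: state=CLOSED
  event#12 t=25ms outcome=S: state=CLOSED
  event#13 t=26ms outcome=F: state=CLOSED
  event#14 t=27ms outcome=S: state=CLOSED
  event#15 t=31ms outcome=S: state=CLOSED
  event#16 t=32ms outcome=S: state=CLOSED
  event#17 t=33ms outcome=S: state=CLOSED
  event#18 t=35ms outcome=S: state=CLOSED

Answer: CCCCCCCCCCCCCCCCCC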